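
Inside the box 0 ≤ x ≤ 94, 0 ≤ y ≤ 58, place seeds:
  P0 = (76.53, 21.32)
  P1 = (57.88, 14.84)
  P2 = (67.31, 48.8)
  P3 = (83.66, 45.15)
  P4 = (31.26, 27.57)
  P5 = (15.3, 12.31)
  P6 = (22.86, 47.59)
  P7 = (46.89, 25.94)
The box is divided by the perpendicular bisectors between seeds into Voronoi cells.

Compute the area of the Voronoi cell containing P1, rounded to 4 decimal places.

1. box [0,94]×[0,58]: [(0, 0) (94, 0) (94, 58) (0, 58)]
2. ⊥bis P1·P0 via (67.205,18.08): [(0, 0) (73.487, 0) (53.3347, 58) (0, 58)]  |A|=3677.8271
3. ⊥bis P1·P2 via (62.595,31.82): [(0, 49.2014) (0, 0) (73.487, 0) (62.4135, 31.8704)]  |A|=2706.4434
4. ⊥bis P1·P3 via (70.77,29.995): [(0, 49.2014) (0, 0) (73.487, 0) (62.4135, 31.8704)]  |A|=2706.4434
5. ⊥bis P1·P4 via (44.57,21.205): [(51.1641, 34.9941) (34.4295, 0) (73.487, 0) (62.4135, 31.8704)]  |A|=845.3559
6. ⊥bis P1·P5 via (36.59,13.575): [(51.1641, 34.9941) (37.0687, 5.5188) (37.3966, 0) (73.487, 0) (62.4135, 31.8704)]  |A|=837.1686
7. ⊥bis P1·P6 via (40.37,31.215): [(51.1641, 34.9941) (37.0687, 5.5188) (37.3966, 0) (73.487, 0) (62.4135, 31.8704)]  |A|=837.1686
8. ⊥bis P1·P7 via (52.385,20.39): [(37.0851, 5.2418) (37.3966, 0) (73.487, 0) (62.8145, 30.7162)]  |A|=625.6794
9. canonical 4-gon: [(37.0851, 5.2418) (37.3966, 0) (73.487, 0) (62.8145, 30.7162)]
10. shoelace: 625.6794

Area of P1's cell: 625.6794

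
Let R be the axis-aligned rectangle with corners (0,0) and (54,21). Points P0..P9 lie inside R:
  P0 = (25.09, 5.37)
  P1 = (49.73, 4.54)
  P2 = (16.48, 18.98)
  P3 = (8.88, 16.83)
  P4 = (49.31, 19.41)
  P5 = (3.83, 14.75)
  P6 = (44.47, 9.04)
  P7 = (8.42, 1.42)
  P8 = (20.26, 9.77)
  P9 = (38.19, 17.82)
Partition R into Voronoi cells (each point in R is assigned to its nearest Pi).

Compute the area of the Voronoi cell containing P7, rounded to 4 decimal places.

Area of P7's cell: 122.3813

1. box [0,54]×[0,21]: [(0, 0) (54, 0) (54, 21) (0, 21)]
2. ⊥bis P7·P0 via (16.755,3.395): [(0, 0) (17.5595, 0) (12.5834, 21) (0, 21)]  |A|=316.5005
3. ⊥bis P7·P1 via (29.075,2.98): [(0, 0) (17.5595, 0) (12.5834, 21) (0, 21)]  |A|=316.5005
4. ⊥bis P7·P2 via (12.45,10.2): [(0, 15.9145) (0, 0) (17.5595, 0) (15.4711, 8.8133)]  |A|=200.4862
5. ⊥bis P7·P3 via (8.65,9.125): [(15.2193, 8.9289) (0, 9.3832) (0, 0) (17.5595, 0) (15.4711, 8.8133)]  |A|=150.7852
6. ⊥bis P7·P4 via (28.865,10.415): [(15.2193, 8.9289) (0, 9.3832) (0, 0) (17.5595, 0) (15.4711, 8.8133)]  |A|=150.7852
7. ⊥bis P7·P5 via (6.125,8.085): [(15.2193, 8.9289) (9.1058, 9.1114) (0, 5.9759) (0, 0) (17.5595, 0) (15.4711, 8.8133)]  |A|=135.2723
8. ⊥bis P7·P6 via (26.445,5.23): [(15.2193, 8.9289) (9.1058, 9.1114) (0, 5.9759) (0, 0) (17.5595, 0) (15.4711, 8.8133)]  |A|=135.2723
9. ⊥bis P7·P8 via (14.34,5.595): [(11.9193, 9.0274) (9.1058, 9.1114) (0, 5.9759) (0, 0) (17.5595, 0) (17.1919, 1.5511)]  |A|=122.3813
10. ⊥bis P7·P9 via (23.305,9.62): [(11.9193, 9.0274) (9.1058, 9.1114) (0, 5.9759) (0, 0) (17.5595, 0) (17.1919, 1.5511)]  |A|=122.3813
11. canonical 6-gon: [(11.9193, 9.0274) (9.1058, 9.1114) (0, 5.9759) (0, 0) (17.5595, 0) (17.1919, 1.5511)]
12. shoelace: 122.3813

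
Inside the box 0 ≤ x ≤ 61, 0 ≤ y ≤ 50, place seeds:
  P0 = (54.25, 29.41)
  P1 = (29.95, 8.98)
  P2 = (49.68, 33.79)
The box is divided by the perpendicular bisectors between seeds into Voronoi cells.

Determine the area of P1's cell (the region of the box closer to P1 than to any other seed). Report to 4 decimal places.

1. box [0,61]×[0,50]: [(0, 0) (61, 0) (61, 50) (0, 50)]
2. ⊥bis P1·P0 via (42.1,19.195): [(0, 0) (58.238, 0) (16.201, 50) (0, 50)]  |A|=1860.975
3. ⊥bis P1·P2 via (39.815,21.385): [(0, 0) (58.238, 0) (41.1541, 20.3201) (3.8323, 50) (0, 50)]  |A|=1677.4248
4. canonical 5-gon: [(0, 0) (58.238, 0) (41.1541, 20.3201) (3.8323, 50) (0, 50)]
5. shoelace: 1677.4248

Area of P1's cell: 1677.4248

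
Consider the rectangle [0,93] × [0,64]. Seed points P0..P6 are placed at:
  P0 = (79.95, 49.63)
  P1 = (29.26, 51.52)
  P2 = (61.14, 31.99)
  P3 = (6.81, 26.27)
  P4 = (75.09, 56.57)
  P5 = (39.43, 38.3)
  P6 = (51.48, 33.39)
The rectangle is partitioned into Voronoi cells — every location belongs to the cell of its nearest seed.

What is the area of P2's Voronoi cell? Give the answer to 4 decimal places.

Area of P2's cell: 1366.4057

1. box [0,93]×[0,64]: [(0, 0) (93, 0) (93, 64) (0, 64)]
2. ⊥bis P2·P0 via (70.545,40.81): [(0, 0) (93, 0) (93, 16.8656) (48.7974, 64) (0, 64)]  |A|=4910.2703
3. ⊥bis P2·P1 via (45.2,41.755): [(19.6205, 0) (93, 0) (93, 16.8656) (54.8643, 57.5307)]  |A|=2432.3786
4. ⊥bis P2·P3 via (33.975,29.13): [(34.4869, 24.2674) (37.0419, 0) (93, 0) (93, 16.8656) (54.8643, 57.5307)]  |A|=2220.9922
5. ⊥bis P2·P4 via (68.115,44.28): [(52.2595, 53.2786) (34.4869, 24.2674) (37.0419, 0) (93, 0) (93, 16.8656) (66.3531, 45.2799)]  |A|=2180.6105
6. ⊥bis P2·P5 via (50.285,35.145): [(55.0888, 51.6728) (40.0701, 0) (93, 0) (93, 16.8656) (66.3531, 45.2799)]  |A|=1762.0745
7. ⊥bis P2·P6 via (56.31,32.69): [(58.7592, 49.5897) (51.5723, 0) (93, 0) (93, 16.8656) (66.3531, 45.2799)]  |A|=1366.4057
8. canonical 5-gon: [(58.7592, 49.5897) (51.5723, 0) (93, 0) (93, 16.8656) (66.3531, 45.2799)]
9. shoelace: 1366.4057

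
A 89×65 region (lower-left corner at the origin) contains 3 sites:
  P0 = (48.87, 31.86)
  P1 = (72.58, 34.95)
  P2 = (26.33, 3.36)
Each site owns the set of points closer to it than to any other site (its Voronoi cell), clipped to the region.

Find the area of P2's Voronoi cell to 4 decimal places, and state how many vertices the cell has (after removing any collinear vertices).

1. box [0,89]×[0,65]: [(0, 0) (89, 0) (89, 65) (0, 65)]
2. ⊥bis P2·P0 via (37.6,17.61): [(0, 47.347) (0, 0) (59.8664, 0)]  |A|=1417.2471
3. ⊥bis P2·P1 via (49.455,19.155): [(0, 47.347) (0, 0) (59.8664, 0)]  |A|=1417.2471
4. canonical 3-gon: [(0, 47.347) (0, 0) (59.8664, 0)]
5. shoelace: 1417.2471

Area of P2's cell: 1417.2471 (3 vertices)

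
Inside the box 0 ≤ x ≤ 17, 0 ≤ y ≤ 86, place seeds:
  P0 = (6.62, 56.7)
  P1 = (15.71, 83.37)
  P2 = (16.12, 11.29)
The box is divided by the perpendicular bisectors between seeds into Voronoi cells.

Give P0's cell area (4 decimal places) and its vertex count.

Area of P0's cell: 638.3285 (4 vertices)

1. box [0,17]×[0,86]: [(0, 0) (17, 0) (17, 86) (0, 86)]
2. ⊥bis P0·P1 via (11.165,70.035): [(0, 73.8404) (0, 0) (17, 0) (17, 68.0462)]  |A|=1206.0364
3. ⊥bis P0·P2 via (11.37,33.995): [(0, 73.8404) (0, 31.6163) (17, 35.1728) (17, 68.0462)]  |A|=638.3285
4. canonical 4-gon: [(0, 73.8404) (0, 31.6163) (17, 35.1728) (17, 68.0462)]
5. shoelace: 638.3285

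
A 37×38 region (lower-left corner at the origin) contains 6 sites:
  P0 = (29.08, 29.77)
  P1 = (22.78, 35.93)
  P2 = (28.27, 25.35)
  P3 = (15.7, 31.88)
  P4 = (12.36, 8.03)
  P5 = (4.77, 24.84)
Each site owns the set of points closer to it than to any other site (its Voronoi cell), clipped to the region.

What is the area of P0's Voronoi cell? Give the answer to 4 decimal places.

1. box [0,37]×[0,38]: [(0, 0) (37, 0) (37, 38) (0, 38)]
2. ⊥bis P0·P1 via (25.93,32.85): [(0, 6.3307) (0, 0) (37, 0) (37, 38) (30.9656, 38)]  |A|=915.671
3. ⊥bis P0·P2 via (28.675,27.56): [(21.9607, 28.7905) (37, 26.0344) (37, 38) (30.9656, 38)]  |A|=117.7647
4. ⊥bis P0·P3 via (22.39,30.825): [(22.09, 28.9227) (22.0661, 28.7711) (37, 26.0344) (37, 38) (30.9656, 38)]  |A|=117.7565
5. ⊥bis P0·P4 via (20.72,18.9): [(22.09, 28.9227) (22.0661, 28.7711) (37, 26.0344) (37, 38) (30.9656, 38)]  |A|=117.7565
6. ⊥bis P0·P5 via (16.925,27.305): [(22.09, 28.9227) (22.0661, 28.7711) (37, 26.0344) (37, 38) (30.9656, 38)]  |A|=117.7565
7. canonical 5-gon: [(22.09, 28.9227) (22.0661, 28.7711) (37, 26.0344) (37, 38) (30.9656, 38)]
8. shoelace: 117.7565

Area of P0's cell: 117.7565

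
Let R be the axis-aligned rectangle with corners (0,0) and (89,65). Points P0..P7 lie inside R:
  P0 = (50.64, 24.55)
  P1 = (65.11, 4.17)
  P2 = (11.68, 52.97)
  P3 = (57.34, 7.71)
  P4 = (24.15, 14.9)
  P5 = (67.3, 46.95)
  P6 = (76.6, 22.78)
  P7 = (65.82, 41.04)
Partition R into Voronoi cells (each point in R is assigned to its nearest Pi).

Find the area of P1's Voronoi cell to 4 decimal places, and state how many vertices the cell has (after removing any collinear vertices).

1. box [0,89]×[0,65]: [(0, 0) (89, 0) (89, 65) (0, 65)]
2. ⊥bis P1·P0 via (57.875,14.36): [(37.6499, 0) (89, 0) (89, 36.4591)]  |A|=936.0876
3. ⊥bis P1·P2 via (38.395,28.57): [(37.6499, 0) (89, 0) (89, 36.4591)]  |A|=936.0876
4. ⊥bis P1·P3 via (61.225,5.94): [(68.4972, 21.9019) (58.5187, 0) (89, 0) (89, 36.4591)]  |A|=707.5545
5. ⊥bis P1·P4 via (44.63,9.535): [(68.4972, 21.9019) (58.5187, 0) (89, 0) (89, 36.4591)]  |A|=707.5545
6. ⊥bis P1·P5 via (66.205,25.56): [(73.1488, 25.2045) (68.4972, 21.9019) (58.5187, 0) (89, 0) (89, 24.3931)]  |A|=611.9243
7. ⊥bis P1·P6 via (70.855,13.475): [(66.0184, 16.4612) (58.5187, 0) (89, 0) (89, 2.2721)]  |A|=276.9865
8. ⊥bis P1·P7 via (65.465,22.605): [(66.0184, 16.4612) (58.5187, 0) (89, 0) (89, 2.2721)]  |A|=276.9865
9. canonical 4-gon: [(66.0184, 16.4612) (58.5187, 0) (89, 0) (89, 2.2721)]
10. shoelace: 276.9865

Area of P1's cell: 276.9865 (4 vertices)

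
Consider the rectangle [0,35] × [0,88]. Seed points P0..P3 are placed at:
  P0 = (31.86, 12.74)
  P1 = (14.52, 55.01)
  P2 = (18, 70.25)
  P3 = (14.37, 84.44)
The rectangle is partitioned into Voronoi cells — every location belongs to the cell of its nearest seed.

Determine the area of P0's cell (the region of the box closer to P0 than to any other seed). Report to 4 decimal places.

1. box [0,35]×[0,88]: [(0, 0) (35, 0) (35, 88) (0, 88)]
2. ⊥bis P0·P1 via (23.19,33.875): [(0, 24.362) (0, 0) (35, 0) (35, 38.7197)]  |A|=1103.9297
3. ⊥bis P0·P2 via (24.93,41.495): [(0, 24.362) (0, 0) (35, 0) (35, 38.7197)]  |A|=1103.9297
4. ⊥bis P0·P3 via (23.115,48.59): [(0, 24.362) (0, 0) (35, 0) (35, 38.7197)]  |A|=1103.9297
5. canonical 4-gon: [(0, 24.362) (0, 0) (35, 0) (35, 38.7197)]
6. shoelace: 1103.9297

Area of P0's cell: 1103.9297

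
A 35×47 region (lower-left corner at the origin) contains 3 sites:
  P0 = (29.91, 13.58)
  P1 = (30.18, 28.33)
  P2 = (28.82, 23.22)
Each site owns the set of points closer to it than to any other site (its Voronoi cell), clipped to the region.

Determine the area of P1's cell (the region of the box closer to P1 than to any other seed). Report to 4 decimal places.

Area of P1's cell: 631.0942

1. box [0,35]×[0,47]: [(0, 0) (35, 0) (35, 47) (0, 47)]
2. ⊥bis P1·P0 via (30.045,20.955): [(0, 21.505) (35, 20.8643) (35, 47) (0, 47)]  |A|=903.5377
3. ⊥bis P1·P2 via (29.5,25.775): [(0, 33.6263) (35, 24.3112) (35, 47) (0, 47)]  |A|=631.0942
4. canonical 4-gon: [(0, 33.6263) (35, 24.3112) (35, 47) (0, 47)]
5. shoelace: 631.0942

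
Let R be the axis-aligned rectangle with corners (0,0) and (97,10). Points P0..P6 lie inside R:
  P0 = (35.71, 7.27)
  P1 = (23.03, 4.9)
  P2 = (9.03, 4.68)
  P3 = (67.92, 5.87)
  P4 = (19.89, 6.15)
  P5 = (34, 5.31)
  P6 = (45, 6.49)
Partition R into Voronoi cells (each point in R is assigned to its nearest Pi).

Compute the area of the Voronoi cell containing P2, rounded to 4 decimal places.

1. box [0,97]×[0,10]: [(0, 0) (97, 0) (97, 10) (0, 10)]
2. ⊥bis P2·P0 via (22.37,5.975): [(0, 0) (22.95, 0) (21.9793, 10) (0, 10)]  |A|=224.6465
3. ⊥bis P2·P1 via (16.03,4.79): [(0, 0) (16.1053, 0) (15.9481, 10) (0, 10)]  |A|=160.267
4. ⊥bis P2·P3 via (38.475,5.275): [(0, 0) (16.1053, 0) (15.9481, 10) (0, 10)]  |A|=160.267
5. ⊥bis P2·P4 via (14.46,5.415): [(0, 0) (15.193, 0) (13.8394, 10) (0, 10)]  |A|=145.1617
6. ⊥bis P2·P5 via (21.515,4.995): [(0, 0) (15.193, 0) (13.8394, 10) (0, 10)]  |A|=145.1617
7. ⊥bis P2·P6 via (27.015,5.585): [(0, 0) (15.193, 0) (13.8394, 10) (0, 10)]  |A|=145.1617
8. canonical 4-gon: [(0, 0) (15.193, 0) (13.8394, 10) (0, 10)]
9. shoelace: 145.1617

Area of P2's cell: 145.1617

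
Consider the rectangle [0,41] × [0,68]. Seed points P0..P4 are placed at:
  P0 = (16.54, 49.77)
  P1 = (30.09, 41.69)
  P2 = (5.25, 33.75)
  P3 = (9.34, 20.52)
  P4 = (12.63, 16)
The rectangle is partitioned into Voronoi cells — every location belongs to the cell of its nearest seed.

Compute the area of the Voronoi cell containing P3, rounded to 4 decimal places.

Area of P3's cell: 219.0941

1. box [0,41]×[0,68]: [(0, 0) (41, 0) (41, 68) (0, 68)]
2. ⊥bis P3·P0 via (12.94,35.145): [(0, 38.3302) (0, 0) (41, 0) (41, 28.2379)]  |A|=1364.6472
3. ⊥bis P3·P1 via (19.715,31.105): [(16.483, 34.2729) (0, 38.3302) (0, 0) (41, 0) (41, 10.2423)]  |A|=1144.0476
4. ⊥bis P3·P2 via (7.295,27.135): [(19.8161, 31.0059) (0, 24.8798) (0, 0) (41, 0) (41, 10.2423)]  |A|=990.6163
5. ⊥bis P3·P4 via (10.985,18.26): [(23.5151, 27.3803) (19.8161, 31.0059) (0, 24.8798) (0, 10.2643)]  |A|=219.0941
6. canonical 4-gon: [(23.5151, 27.3803) (19.8161, 31.0059) (0, 24.8798) (0, 10.2643)]
7. shoelace: 219.0941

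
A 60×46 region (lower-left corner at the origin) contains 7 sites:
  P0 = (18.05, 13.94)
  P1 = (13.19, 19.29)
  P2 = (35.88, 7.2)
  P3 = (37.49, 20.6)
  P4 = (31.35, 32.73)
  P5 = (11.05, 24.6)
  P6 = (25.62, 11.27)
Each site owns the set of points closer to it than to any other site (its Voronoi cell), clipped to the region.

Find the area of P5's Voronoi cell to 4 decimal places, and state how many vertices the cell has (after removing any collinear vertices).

1. box [0,60]×[0,46]: [(0, 0) (60, 0) (60, 46) (0, 46)]
2. ⊥bis P5·P0 via (14.55,19.27): [(0, 9.7156) (55.256, 46) (0, 46)]  |A|=1002.4651
3. ⊥bis P5·P1 via (12.12,21.945): [(0, 17.0605) (28.9571, 28.7306) (55.256, 46) (0, 46)]  |A|=896.1218
4. ⊥bis P5·P2 via (23.465,15.9): [(0, 17.0605) (28.9571, 28.7306) (35.4389, 32.9869) (44.558, 46) (0, 46)]  |A|=826.5153
5. ⊥bis P5·P3 via (24.27,22.6): [(0, 17.0605) (24.9534, 27.117) (27.8101, 46) (0, 46)]  |A|=623.6379
6. ⊥bis P5·P4 via (21.2,28.665): [(0, 17.0605) (22.2554, 26.0297) (14.2575, 46) (0, 46)]  |A|=464.3934
7. ⊥bis P5·P6 via (18.335,17.935): [(0, 17.0605) (22.2554, 26.0297) (14.2575, 46) (0, 46)]  |A|=464.3934
8. canonical 4-gon: [(0, 17.0605) (22.2554, 26.0297) (14.2575, 46) (0, 46)]
9. shoelace: 464.3934

Area of P5's cell: 464.3934 (4 vertices)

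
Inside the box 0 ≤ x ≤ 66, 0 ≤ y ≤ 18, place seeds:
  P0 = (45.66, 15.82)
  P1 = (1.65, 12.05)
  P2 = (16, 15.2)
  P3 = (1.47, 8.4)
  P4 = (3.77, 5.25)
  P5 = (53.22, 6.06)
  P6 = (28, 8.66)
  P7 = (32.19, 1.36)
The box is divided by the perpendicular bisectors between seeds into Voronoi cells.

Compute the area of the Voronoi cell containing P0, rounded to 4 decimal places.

Area of P0's cell: 162.8462

1. box [0,66]×[0,18]: [(0, 0) (66, 0) (66, 18) (0, 18)]
2. ⊥bis P0·P1 via (23.655,13.935): [(24.8487, 0) (66, 0) (66, 18) (23.3068, 18)]  |A|=754.6006
3. ⊥bis P0·P2 via (30.83,15.51): [(31.1542, 0) (66, 0) (66, 18) (30.778, 18)]  |A|=630.6105
4. ⊥bis P0·P3 via (23.565,12.11): [(31.1542, 0) (66, 0) (66, 18) (30.778, 18)]  |A|=630.6105
5. ⊥bis P0·P4 via (24.715,10.535): [(31.1542, 0) (66, 0) (66, 18) (30.778, 18)]  |A|=630.6105
6. ⊥bis P0·P5 via (49.44,10.94): [(31.1542, 0) (35.3164, 0) (58.5545, 18) (30.778, 18)]  |A|=287.4486
7. ⊥bis P0·P6 via (36.83,12.24): [(40.2448, 3.8175) (58.5545, 18) (34.4947, 18)]  |A|=170.6143
8. ⊥bis P0·P7 via (38.925,8.59): [(37.9365, 9.5108) (42.3215, 5.4261) (58.5545, 18) (34.4947, 18)]  |A|=162.8462
9. canonical 4-gon: [(37.9365, 9.5108) (42.3215, 5.4261) (58.5545, 18) (34.4947, 18)]
10. shoelace: 162.8462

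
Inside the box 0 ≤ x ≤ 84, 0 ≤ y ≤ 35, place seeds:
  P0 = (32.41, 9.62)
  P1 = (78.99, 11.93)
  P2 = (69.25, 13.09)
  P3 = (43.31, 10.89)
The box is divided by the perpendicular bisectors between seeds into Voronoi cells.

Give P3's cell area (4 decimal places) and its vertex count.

Area of P3's cell: 657.8892 (4 vertices)

1. box [0,84]×[0,35]: [(0, 0) (84, 0) (84, 35) (0, 35)]
2. ⊥bis P3·P0 via (37.86,10.255): [(39.0548, 0) (84, 0) (84, 35) (34.9769, 35)]  |A|=1644.445
3. ⊥bis P3·P1 via (61.15,11.41): [(39.0548, 0) (61.4826, 0) (60.4624, 35) (34.9769, 35)]  |A|=838.4821
4. ⊥bis P3·P2 via (56.28,11.99): [(39.0548, 0) (57.2969, 0) (54.3285, 35) (34.9769, 35)]  |A|=657.8892
5. canonical 4-gon: [(39.0548, 0) (57.2969, 0) (54.3285, 35) (34.9769, 35)]
6. shoelace: 657.8892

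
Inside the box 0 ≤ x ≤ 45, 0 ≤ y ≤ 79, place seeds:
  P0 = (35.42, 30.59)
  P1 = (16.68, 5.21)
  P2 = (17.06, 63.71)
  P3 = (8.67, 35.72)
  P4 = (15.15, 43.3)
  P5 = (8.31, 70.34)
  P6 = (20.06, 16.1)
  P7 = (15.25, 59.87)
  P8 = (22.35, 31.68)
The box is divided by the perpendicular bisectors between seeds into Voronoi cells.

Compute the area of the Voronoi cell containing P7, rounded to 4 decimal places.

Area of P7's cell: 271.1621

1. box [0,45]×[0,79]: [(0, 0) (45, 0) (45, 79) (0, 79)]
2. ⊥bis P7·P0 via (25.335,45.23): [(0, 27.7776) (45, 58.7766) (45, 79) (0, 79)]  |A|=1607.5321
3. ⊥bis P7·P1 via (15.965,32.54): [(0, 32.1223) (6.5561, 32.2938) (45, 58.7766) (45, 79) (0, 79)]  |A|=1593.2898
4. ⊥bis P7·P2 via (16.155,61.79): [(0, 69.4047) (0, 32.1223) (6.5561, 32.2938) (35.8787, 52.4932)]  |A|=732.5209
5. ⊥bis P7·P3 via (11.96,47.795): [(0, 69.4047) (0, 51.0537) (24.2124, 44.4567) (35.8787, 52.4932)]  |A|=464.9784
6. ⊥bis P7·P4 via (15.2,51.585): [(0, 69.4047) (0, 51.6767) (34.3922, 51.4692) (35.8787, 52.4932)]  |A|=335.7913
7. ⊥bis P7·P5 via (11.78,65.105): [(10.6754, 64.3728) (0, 57.2967) (0, 51.6767) (34.3922, 51.4692) (35.8787, 52.4932)]  |A|=271.1621
8. ⊥bis P7·P6 via (17.655,37.985): [(10.6754, 64.3728) (0, 57.2967) (0, 51.6767) (34.3922, 51.4692) (35.8787, 52.4932)]  |A|=271.1621
9. ⊥bis P7·P8 via (18.8,45.775): [(10.6754, 64.3728) (0, 57.2967) (0, 51.6767) (34.3922, 51.4692) (35.8787, 52.4932)]  |A|=271.1621
10. canonical 5-gon: [(10.6754, 64.3728) (0, 57.2967) (0, 51.6767) (34.3922, 51.4692) (35.8787, 52.4932)]
11. shoelace: 271.1621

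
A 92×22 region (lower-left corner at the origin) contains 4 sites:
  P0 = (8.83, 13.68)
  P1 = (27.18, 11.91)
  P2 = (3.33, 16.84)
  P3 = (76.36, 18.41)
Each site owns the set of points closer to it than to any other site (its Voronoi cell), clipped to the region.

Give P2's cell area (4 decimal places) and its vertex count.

Area of P2's cell: 86.1994 (3 vertices)

1. box [0,92]×[0,22]: [(0, 0) (92, 0) (92, 22) (0, 22)]
2. ⊥bis P2·P0 via (6.08,15.26): [(0, 4.6777) (9.9524, 22) (0, 22)]  |A|=86.1994
3. ⊥bis P2·P1 via (15.255,14.375): [(0, 4.6777) (9.9524, 22) (0, 22)]  |A|=86.1994
4. ⊥bis P2·P3 via (39.845,17.625): [(0, 4.6777) (9.9524, 22) (0, 22)]  |A|=86.1994
5. canonical 3-gon: [(0, 4.6777) (9.9524, 22) (0, 22)]
6. shoelace: 86.1994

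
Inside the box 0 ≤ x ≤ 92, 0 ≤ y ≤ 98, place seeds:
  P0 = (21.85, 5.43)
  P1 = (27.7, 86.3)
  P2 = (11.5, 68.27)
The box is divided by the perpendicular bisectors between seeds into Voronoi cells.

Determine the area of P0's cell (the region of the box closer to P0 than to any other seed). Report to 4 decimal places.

1. box [0,92]×[0,98]: [(0, 0) (92, 0) (92, 98) (0, 98)]
2. ⊥bis P0·P1 via (24.775,45.865): [(0, 47.6572) (0, 0) (92, 0) (92, 41.0021)]  |A|=4078.325
3. ⊥bis P0·P2 via (16.675,36.85): [(57.1781, 43.521) (0, 34.1036) (0, 0) (92, 0) (92, 41.0021)]  |A|=3690.8401
4. canonical 5-gon: [(57.1781, 43.521) (0, 34.1036) (0, 0) (92, 0) (92, 41.0021)]
5. shoelace: 3690.8401

Area of P0's cell: 3690.8401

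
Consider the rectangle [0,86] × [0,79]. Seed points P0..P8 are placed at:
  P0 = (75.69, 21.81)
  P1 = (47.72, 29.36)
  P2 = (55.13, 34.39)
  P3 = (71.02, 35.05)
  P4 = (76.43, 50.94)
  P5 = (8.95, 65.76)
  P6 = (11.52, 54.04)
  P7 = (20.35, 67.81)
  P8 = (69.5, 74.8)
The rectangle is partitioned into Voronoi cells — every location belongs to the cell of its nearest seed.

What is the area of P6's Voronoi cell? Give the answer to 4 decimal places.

1. box [0,86]×[0,79]: [(0, 0) (86, 0) (86, 79) (0, 79)]
2. ⊥bis P6·P0 via (43.605,37.925): [(0, 0) (24.5568, 0) (64.2353, 79) (0, 79)]  |A|=3507.2887
3. ⊥bis P6·P1 via (29.62,41.7): [(0, 0) (1.1903, 0) (55.0499, 79) (0, 79)]  |A|=2221.4887
4. ⊥bis P6·P2 via (33.325,44.215): [(0, 0) (1.1903, 0) (37.2043, 52.8244) (48.9986, 79) (0, 79)]  |A|=2142.2899
5. ⊥bis P6·P3 via (41.27,44.545): [(0, 0) (1.1903, 0) (37.2043, 52.8244) (48.9986, 79) (0, 79)]  |A|=2142.2899
6. ⊥bis P6·P4 via (43.975,52.49): [(0, 0) (1.1903, 0) (37.2043, 52.8244) (44.7956, 69.6721) (45.2411, 79) (0, 79)]  |A|=2124.7651
7. ⊥bis P6·P5 via (10.235,59.9): [(0, 57.6556) (0, 0) (1.1903, 0) (37.2043, 52.8244) (43.6988, 67.2381)]  |A|=1387.7687
8. ⊥bis P6·P7 via (15.935,60.925): [(15.6736, 61.0926) (0, 57.6556) (0, 0) (1.1903, 0) (34.577, 48.9708)]  |A|=1153.4056
9. ⊥bis P6·P8 via (40.51,64.42): [(15.6736, 61.0926) (0, 57.6556) (0, 0) (1.1903, 0) (34.577, 48.9708)]  |A|=1153.4056
10. canonical 5-gon: [(15.6736, 61.0926) (0, 57.6556) (0, 0) (1.1903, 0) (34.577, 48.9708)]
11. shoelace: 1153.4056

Area of P6's cell: 1153.4056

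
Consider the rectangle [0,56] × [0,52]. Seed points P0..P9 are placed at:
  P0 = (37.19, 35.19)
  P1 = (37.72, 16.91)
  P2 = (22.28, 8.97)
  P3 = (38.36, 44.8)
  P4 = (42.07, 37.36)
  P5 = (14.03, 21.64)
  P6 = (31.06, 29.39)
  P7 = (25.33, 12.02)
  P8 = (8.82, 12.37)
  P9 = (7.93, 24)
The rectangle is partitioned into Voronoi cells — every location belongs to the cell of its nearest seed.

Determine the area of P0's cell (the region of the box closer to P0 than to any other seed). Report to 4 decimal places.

Area of P0's cell: 114.2794

1. box [0,56]×[0,52]: [(0, 0) (56, 0) (56, 52) (0, 52)]
2. ⊥bis P0·P1 via (37.455,26.05): [(0, 24.9641) (56, 26.5877) (56, 52) (0, 52)]  |A|=1468.5514
3. ⊥bis P0·P2 via (29.735,22.08): [(0, 38.9888) (23.4668, 25.6444) (56, 26.5877) (56, 52) (0, 52)]  |A|=1303.9937
4. ⊥bis P0·P3 via (37.775,39.995): [(0, 44.594) (0, 38.9888) (23.4668, 25.6444) (56, 26.5877) (56, 37.7761)]  |A|=698.3586
5. ⊥bis P0·P4 via (39.63,36.275): [(37.9873, 39.9692) (0, 44.594) (0, 38.9888) (23.4668, 25.6444) (44.0912, 26.2424)]  |A|=514.8034
6. ⊥bis P0·P5 via (25.61,28.415): [(37.9873, 39.9692) (17.3824, 42.4778) (27.1682, 25.7517) (44.0912, 26.2424)]  |A|=277.6911
7. ⊥bis P0·P6 via (34.125,32.29): [(37.9873, 39.9692) (25.4105, 41.5004) (39.9604, 26.1226) (44.0912, 26.2424)]  |A|=114.2794
8. ⊥bis P0·P7 via (31.26,23.605): [(37.9873, 39.9692) (25.4105, 41.5004) (39.9604, 26.1226) (44.0912, 26.2424)]  |A|=114.2794
9. ⊥bis P0·P8 via (23.005,23.78): [(37.9873, 39.9692) (25.4105, 41.5004) (39.9604, 26.1226) (44.0912, 26.2424)]  |A|=114.2794
10. ⊥bis P0·P9 via (22.56,29.595): [(37.9873, 39.9692) (25.4105, 41.5004) (39.9604, 26.1226) (44.0912, 26.2424)]  |A|=114.2794
11. canonical 4-gon: [(37.9873, 39.9692) (25.4105, 41.5004) (39.9604, 26.1226) (44.0912, 26.2424)]
12. shoelace: 114.2794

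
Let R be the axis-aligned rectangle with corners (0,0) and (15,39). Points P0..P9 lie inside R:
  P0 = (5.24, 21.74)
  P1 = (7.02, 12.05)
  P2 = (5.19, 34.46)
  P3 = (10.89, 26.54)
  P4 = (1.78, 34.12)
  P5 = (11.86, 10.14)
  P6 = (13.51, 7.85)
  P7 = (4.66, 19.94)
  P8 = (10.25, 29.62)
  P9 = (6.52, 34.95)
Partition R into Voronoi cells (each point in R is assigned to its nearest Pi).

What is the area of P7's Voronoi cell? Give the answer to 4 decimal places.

Area of P7's cell: 53.7911

1. box [0,15]×[0,39]: [(0, 0) (15, 0) (15, 39) (0, 39)]
2. ⊥bis P7·P0 via (4.95,20.84): [(0, 22.435) (0, 0) (15, 0) (15, 17.6017)]  |A|=300.275
3. ⊥bis P7·P1 via (5.84,15.995): [(13.1762, 18.1893) (0, 22.435) (0, 14.2482)]  |A|=53.9355
4. ⊥bis P7·P2 via (4.925,27.2): [(13.1762, 18.1893) (0, 22.435) (0, 14.2482)]  |A|=53.9355
5. ⊥bis P7·P3 via (7.775,23.24): [(13.1378, 18.1779) (13.0994, 18.2141) (0, 22.435) (0, 14.2482)]  |A|=53.9346
6. ⊥bis P7·P4 via (3.22,27.03): [(13.1378, 18.1779) (13.0994, 18.2141) (0, 22.435) (0, 14.2482)]  |A|=53.9346
7. ⊥bis P7·P5 via (8.26,15.04): [(12.1143, 17.8717) (12.7385, 18.3304) (0, 22.435) (0, 14.2482)]  |A|=53.7911
8. ⊥bis P7·P6 via (9.085,13.895): [(12.1143, 17.8717) (12.7385, 18.3304) (0, 22.435) (0, 14.2482)]  |A|=53.7911
9. ⊥bis P7·P8 via (7.455,24.78): [(12.1143, 17.8717) (12.7385, 18.3304) (0, 22.435) (0, 14.2482)]  |A|=53.7911
10. ⊥bis P7·P9 via (5.59,27.445): [(12.1143, 17.8717) (12.7385, 18.3304) (0, 22.435) (0, 14.2482)]  |A|=53.7911
11. canonical 4-gon: [(12.1143, 17.8717) (12.7385, 18.3304) (0, 22.435) (0, 14.2482)]
12. shoelace: 53.7911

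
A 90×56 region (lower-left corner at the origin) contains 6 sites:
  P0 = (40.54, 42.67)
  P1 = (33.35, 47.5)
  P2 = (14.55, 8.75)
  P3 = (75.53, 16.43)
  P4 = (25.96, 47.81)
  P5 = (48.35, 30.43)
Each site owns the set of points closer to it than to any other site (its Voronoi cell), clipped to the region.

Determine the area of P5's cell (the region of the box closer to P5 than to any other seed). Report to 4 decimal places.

1. box [0,90]×[0,56]: [(0, 0) (90, 0) (90, 56) (0, 56)]
2. ⊥bis P5·P0 via (44.445,36.55): [(0, 8.1909) (0, 0) (90, 0) (90, 56) (74.9275, 56)]  |A|=3248.8926
3. ⊥bis P5·P1 via (40.85,38.965): [(21.2837, 21.7715) (0, 3.0687) (0, 0) (90, 0) (90, 56) (74.9275, 56)]  |A|=3194.3828
4. ⊥bis P5·P2 via (31.45,19.59): [(27.5047, 25.7409) (44.0154, 0) (90, 0) (90, 56) (74.9275, 56)]  |A|=2569.7509
5. ⊥bis P5·P3 via (61.94,23.43): [(27.5047, 25.7409) (44.0154, 0) (49.8716, 0) (78.7163, 56) (74.9275, 56)]  |A|=1130.2113
6. ⊥bis P5·P4 via (37.155,39.12): [(27.5047, 25.7409) (44.0154, 0) (49.8716, 0) (78.7163, 56) (74.9275, 56)]  |A|=1130.2113
7. canonical 5-gon: [(27.5047, 25.7409) (44.0154, 0) (49.8716, 0) (78.7163, 56) (74.9275, 56)]
8. shoelace: 1130.2113

Area of P5's cell: 1130.2113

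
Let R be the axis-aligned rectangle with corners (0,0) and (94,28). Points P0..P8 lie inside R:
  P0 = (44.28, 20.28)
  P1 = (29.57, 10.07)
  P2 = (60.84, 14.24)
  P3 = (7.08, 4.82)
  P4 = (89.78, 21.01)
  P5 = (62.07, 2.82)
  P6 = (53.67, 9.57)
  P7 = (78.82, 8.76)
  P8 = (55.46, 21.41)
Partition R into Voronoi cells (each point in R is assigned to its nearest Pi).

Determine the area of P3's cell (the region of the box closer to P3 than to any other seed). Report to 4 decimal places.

Area of P3's cell: 470.2550

1. box [0,94]×[0,28]: [(0, 0) (94, 0) (94, 28) (0, 28)]
2. ⊥bis P3·P0 via (25.68,12.55): [(0, 0) (30.8957, 0) (19.2591, 28) (0, 28)]  |A|=702.167
3. ⊥bis P3·P1 via (18.325,7.445): [(0, 0) (20.0629, 0) (13.5267, 28) (0, 28)]  |A|=470.255
4. ⊥bis P3·P2 via (33.96,9.53): [(0, 0) (20.0629, 0) (13.5267, 28) (0, 28)]  |A|=470.255
5. ⊥bis P3·P4 via (48.43,12.915): [(0, 0) (20.0629, 0) (13.5267, 28) (0, 28)]  |A|=470.255
6. ⊥bis P3·P5 via (34.575,3.82): [(0, 0) (20.0629, 0) (13.5267, 28) (0, 28)]  |A|=470.255
7. ⊥bis P3·P6 via (30.375,7.195): [(0, 0) (20.0629, 0) (13.5267, 28) (0, 28)]  |A|=470.255
8. ⊥bis P3·P7 via (42.95,6.79): [(0, 0) (20.0629, 0) (13.5267, 28) (0, 28)]  |A|=470.255
9. ⊥bis P3·P8 via (31.27,13.115): [(0, 0) (20.0629, 0) (13.5267, 28) (0, 28)]  |A|=470.255
10. canonical 4-gon: [(0, 0) (20.0629, 0) (13.5267, 28) (0, 28)]
11. shoelace: 470.255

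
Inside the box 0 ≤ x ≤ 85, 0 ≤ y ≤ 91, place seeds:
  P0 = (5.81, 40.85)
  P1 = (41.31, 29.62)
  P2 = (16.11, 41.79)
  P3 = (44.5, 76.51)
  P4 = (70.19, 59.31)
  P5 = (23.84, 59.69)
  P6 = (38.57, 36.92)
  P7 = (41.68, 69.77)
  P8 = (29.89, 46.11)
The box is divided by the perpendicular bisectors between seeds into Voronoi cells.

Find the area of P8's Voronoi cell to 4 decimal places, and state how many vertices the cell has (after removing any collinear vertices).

1. box [0,85]×[0,91]: [(0, 0) (85, 0) (85, 91) (0, 91)]
2. ⊥bis P8·P0 via (17.85,43.48): [(27.3477, 0) (85, 0) (85, 91) (7.4698, 91)]  |A|=6150.8034
3. ⊥bis P8·P1 via (35.6,37.865): [(21.2477, 27.9255) (85, 72.0765) (85, 91) (7.4698, 91)]  |A|=3048.2986
4. ⊥bis P8·P2 via (23,43.95): [(26.815, 31.781) (85, 72.0765) (85, 91) (8.2499, 91)]  |A|=2823.0631
5. ⊥bis P8·P3 via (37.195,61.31): [(14.0742, 72.4217) (26.815, 31.781) (56.2384, 52.1579)]  |A|=727.7024
6. ⊥bis P8·P4 via (50.04,52.71): [(49.0966, 55.5902) (14.0742, 72.4217) (26.815, 31.781) (51.3334, 48.7611)]  |A|=707.1552
7. ⊥bis P8·P5 via (26.865,52.9): [(49.0966, 55.5902) (41.3068, 59.3339) (21.0117, 50.2923) (26.815, 31.781) (51.3334, 48.7611)]  |A|=451.2336
8. ⊥bis P8·P6 via (34.23,41.515): [(49.105, 55.5645) (49.0966, 55.5902) (41.3068, 59.3339) (21.0117, 50.2923) (26.1545, 33.8877)]  |A|=317.576
9. ⊥bis P8·P7 via (35.785,57.94): [(46.1511, 52.7745) (36.9145, 57.3771) (21.0117, 50.2923) (26.1545, 33.8877)]  |A|=281.901
10. canonical 4-gon: [(46.1511, 52.7745) (36.9145, 57.3771) (21.0117, 50.2923) (26.1545, 33.8877)]
11. shoelace: 281.901

Area of P8's cell: 281.9010 (4 vertices)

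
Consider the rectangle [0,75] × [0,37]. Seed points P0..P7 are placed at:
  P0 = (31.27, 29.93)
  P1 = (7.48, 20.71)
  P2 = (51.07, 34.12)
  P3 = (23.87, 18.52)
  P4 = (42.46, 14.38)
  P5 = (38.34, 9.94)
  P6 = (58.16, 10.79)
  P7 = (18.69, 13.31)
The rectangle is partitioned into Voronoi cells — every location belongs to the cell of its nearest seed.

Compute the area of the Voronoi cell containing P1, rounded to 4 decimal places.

1. box [0,75]×[0,37]: [(0, 0) (75, 0) (75, 37) (0, 37)]
2. ⊥bis P1·P0 via (19.375,25.32): [(0, 0) (29.188, 0) (14.8483, 37) (0, 37)]  |A|=814.6713
3. ⊥bis P1·P2 via (29.275,27.415): [(0, 0) (29.188, 0) (14.8483, 37) (0, 37)]  |A|=814.6713
4. ⊥bis P1·P3 via (15.675,19.615): [(0, 0) (13.0541, 0) (17.1905, 30.9567) (14.8483, 37) (0, 37)]  |A|=564.9455
5. ⊥bis P1·P4 via (24.97,17.545): [(0, 0) (13.0541, 0) (17.1905, 30.9567) (14.8483, 37) (0, 37)]  |A|=564.9455
6. ⊥bis P1·P5 via (22.91,15.325): [(0, 0) (13.0541, 0) (17.1905, 30.9567) (14.8483, 37) (0, 37)]  |A|=564.9455
7. ⊥bis P1·P6 via (32.82,15.75): [(0, 0) (13.0541, 0) (17.1905, 30.9567) (14.8483, 37) (0, 37)]  |A|=564.9455
8. ⊥bis P1·P7 via (13.085,17.01): [(0, 0) (1.8563, 0) (15.8959, 21.2681) (17.1905, 30.9567) (14.8483, 37) (0, 37)]  |A|=445.8674
9. canonical 6-gon: [(0, 0) (1.8563, 0) (15.8959, 21.2681) (17.1905, 30.9567) (14.8483, 37) (0, 37)]
10. shoelace: 445.8674

Area of P1's cell: 445.8674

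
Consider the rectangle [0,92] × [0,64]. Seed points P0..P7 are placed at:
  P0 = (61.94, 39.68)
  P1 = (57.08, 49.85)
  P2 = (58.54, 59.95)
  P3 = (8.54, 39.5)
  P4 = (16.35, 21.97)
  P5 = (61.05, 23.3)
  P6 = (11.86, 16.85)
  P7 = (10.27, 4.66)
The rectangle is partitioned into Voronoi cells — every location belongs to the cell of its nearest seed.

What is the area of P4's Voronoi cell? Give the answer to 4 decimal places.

1. box [0,92]×[0,64]: [(0, 0) (92, 0) (92, 64) (0, 64)]
2. ⊥bis P4·P0 via (39.145,30.825): [(0, 0) (51.1194, 0) (26.2578, 64) (0, 64)]  |A|=2476.0676
3. ⊥bis P4·P1 via (36.715,35.91): [(0, 0) (51.1194, 0) (37.7663, 34.3742) (17.4872, 64) (0, 64)]  |A|=2346.1498
4. ⊥bis P4·P2 via (37.445,40.96): [(0, 0) (51.1194, 0) (37.7663, 34.3742) (19.9722, 60.3696) (16.7041, 64) (0, 64)]  |A|=2344.7284
5. ⊥bis P4·P3 via (12.445,30.735): [(0, 25.1905) (0, 0) (51.1194, 0) (37.7663, 34.3742) (33.7577, 40.2303)]  |A|=1483.2566
6. ⊥bis P4·P5 via (38.7,22.635): [(0, 25.1905) (0, 0) (39.3735, 0) (38.3992, 32.7449) (37.7663, 34.3742) (33.7577, 40.2303)]  |A|=1290.9479
7. ⊥bis P4·P6 via (14.105,19.41): [(4.9823, 27.4102) (36.2385, 0) (39.3735, 0) (38.3992, 32.7449) (37.7663, 34.3742) (33.7577, 40.2303)]  |A|=731.5433
8. ⊥bis P4·P7 via (13.31,13.315): [(4.9823, 27.4102) (26.23, 8.777) (39.2484, 4.2043) (38.3992, 32.7449) (37.7663, 34.3742) (33.7577, 40.2303)]  |A|=690.7044
9. canonical 6-gon: [(4.9823, 27.4102) (26.23, 8.777) (39.2484, 4.2043) (38.3992, 32.7449) (37.7663, 34.3742) (33.7577, 40.2303)]
10. shoelace: 690.7044

Area of P4's cell: 690.7044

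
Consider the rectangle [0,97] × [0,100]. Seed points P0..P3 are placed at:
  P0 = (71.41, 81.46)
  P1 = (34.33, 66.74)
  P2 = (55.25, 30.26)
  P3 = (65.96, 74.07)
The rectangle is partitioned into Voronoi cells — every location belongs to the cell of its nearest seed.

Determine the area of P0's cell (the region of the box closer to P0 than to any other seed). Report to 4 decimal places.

1. box [0,97]×[0,100]: [(0, 0) (97, 0) (97, 100) (0, 100)]
2. ⊥bis P0·P1 via (52.87,74.1): [(82.2862, 0) (97, 0) (97, 100) (42.5882, 100)]  |A|=3456.2794
3. ⊥bis P0·P2 via (63.33,55.86): [(59.6498, 57.0216) (97, 45.2329) (97, 100) (42.5882, 100)]  |A|=2192.0476
4. ⊥bis P0·P3 via (68.685,77.765): [(44.266, 95.7736) (97, 56.8832) (97, 100) (42.5882, 100)]  |A|=1251.8445
5. canonical 4-gon: [(44.266, 95.7736) (97, 56.8832) (97, 100) (42.5882, 100)]
6. shoelace: 1251.8445

Area of P0's cell: 1251.8445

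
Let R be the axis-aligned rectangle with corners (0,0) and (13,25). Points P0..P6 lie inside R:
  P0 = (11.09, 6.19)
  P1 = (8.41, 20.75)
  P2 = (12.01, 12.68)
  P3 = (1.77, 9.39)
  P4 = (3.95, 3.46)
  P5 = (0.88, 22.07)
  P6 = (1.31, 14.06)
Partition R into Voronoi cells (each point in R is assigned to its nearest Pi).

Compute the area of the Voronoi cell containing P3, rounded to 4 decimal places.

Area of P3's cell: 36.1048

1. box [0,13]×[0,25]: [(0, 0) (13, 0) (13, 25) (0, 25)]
2. ⊥bis P3·P0 via (6.43,7.79): [(0, 0) (3.7553, 0) (12.339, 25) (0, 25)]  |A|=201.1792
3. ⊥bis P3·P1 via (5.09,15.07): [(0, 18.0451) (0, 0) (3.7553, 0) (8.2878, 13.2009)]  |A|=99.5641
4. ⊥bis P3·P2 via (6.89,11.035): [(5.71, 14.7076) (0, 18.0451) (0, 0) (3.7553, 0) (7.2062, 10.0508)]  |A|=94.6891
5. ⊥bis P3·P4 via (2.86,6.425): [(5.71, 14.7076) (0, 18.0451) (0, 5.3736) (6.4093, 7.7298) (7.2062, 10.0508)]  |A|=62.9545
6. ⊥bis P3·P5 via (1.325,15.73): [(5.71, 14.7076) (3.6783, 15.8952) (0, 15.637) (0, 5.3736) (6.4093, 7.7298) (7.2062, 10.0508)]  |A|=58.5257
7. ⊥bis P3·P6 via (1.54,11.725): [(6.511, 12.2146) (0, 11.5733) (0, 5.3736) (6.4093, 7.7298) (7.2062, 10.0508)]  |A|=36.1048
8. canonical 5-gon: [(6.511, 12.2146) (0, 11.5733) (0, 5.3736) (6.4093, 7.7298) (7.2062, 10.0508)]
9. shoelace: 36.1048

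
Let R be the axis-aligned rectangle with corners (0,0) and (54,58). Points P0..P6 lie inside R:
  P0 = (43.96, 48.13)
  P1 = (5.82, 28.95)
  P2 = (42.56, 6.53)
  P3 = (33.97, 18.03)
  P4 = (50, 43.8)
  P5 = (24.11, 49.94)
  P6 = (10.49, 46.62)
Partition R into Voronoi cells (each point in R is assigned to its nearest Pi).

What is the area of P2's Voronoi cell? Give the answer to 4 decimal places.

1. box [0,54]×[0,58]: [(0, 0) (54, 0) (54, 58) (0, 58)]
2. ⊥bis P2·P0 via (43.26,27.33): [(0, 28.7859) (0, 0) (54, 0) (54, 26.9686)]  |A|=1505.3694
3. ⊥bis P2·P1 via (24.19,17.74): [(30.3081, 27.7659) (13.3644, 0) (54, 0) (54, 26.9686)]  |A|=883.6087
4. ⊥bis P2·P3 via (38.265,12.28): [(21.825, 0) (54, 0) (54, 24.0334)]  |A|=386.6373
5. ⊥bis P2·P4 via (46.28,25.165): [(53.5674, 23.7103) (21.825, 0) (54, 0) (54, 23.6239)]  |A|=386.5487
6. ⊥bis P2·P5 via (33.335,28.235): [(53.5674, 23.7103) (21.825, 0) (54, 0) (54, 23.6239)]  |A|=386.5487
7. ⊥bis P2·P6 via (26.525,26.575): [(53.5674, 23.7103) (21.825, 0) (54, 0) (54, 23.6239)]  |A|=386.5487
8. canonical 4-gon: [(53.5674, 23.7103) (21.825, 0) (54, 0) (54, 23.6239)]
9. shoelace: 386.5487

Area of P2's cell: 386.5487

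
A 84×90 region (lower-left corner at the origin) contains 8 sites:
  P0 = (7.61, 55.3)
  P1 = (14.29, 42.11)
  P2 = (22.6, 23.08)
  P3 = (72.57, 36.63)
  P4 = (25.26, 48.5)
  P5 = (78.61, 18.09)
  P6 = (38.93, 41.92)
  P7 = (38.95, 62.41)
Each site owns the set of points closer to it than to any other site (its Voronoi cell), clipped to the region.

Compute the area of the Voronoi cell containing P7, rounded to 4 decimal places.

Area of P7's cell: 1882.6021

1. box [0,84]×[0,90]: [(0, 0) (84, 0) (84, 90) (0, 90)]
2. ⊥bis P7·P0 via (23.28,58.855): [(36.6322, 0) (84, 0) (84, 90) (16.2142, 90)]  |A|=5181.9087
3. ⊥bis P7·P1 via (26.62,52.26): [(24.0747, 55.3519) (69.6402, 0) (84, 0) (84, 90) (16.2142, 90)]  |A|=4268.3813
4. ⊥bis P7·P2 via (30.775,42.745): [(24.0747, 55.3519) (36.366, 40.4207) (84, 20.6187) (84, 90) (16.2142, 90)]  |A|=3487.0899
5. ⊥bis P7·P3 via (55.76,49.52): [(24.0747, 55.3519) (36.366, 40.4207) (45.7813, 36.5067) (84, 86.3481) (84, 90) (16.2142, 90)]  |A|=2231.0433
6. ⊥bis P7·P4 via (32.105,55.455): [(21.7362, 65.6598) (48.1797, 39.6345) (84, 86.3481) (84, 90) (16.2142, 90)]  |A|=2022.4026
7. ⊥bis P7·P5 via (58.78,40.25): [(21.7362, 65.6598) (48.1797, 39.6345) (84, 86.3481) (84, 90) (16.2142, 90)]  |A|=2022.4026
8. ⊥bis P7·P6 via (38.94,52.165): [(21.7362, 65.6598) (35.4444, 52.1684) (57.7741, 52.1466) (84, 86.3481) (84, 90) (16.2142, 90)]  |A|=1882.6021
9. canonical 6-gon: [(21.7362, 65.6598) (35.4444, 52.1684) (57.7741, 52.1466) (84, 86.3481) (84, 90) (16.2142, 90)]
10. shoelace: 1882.6021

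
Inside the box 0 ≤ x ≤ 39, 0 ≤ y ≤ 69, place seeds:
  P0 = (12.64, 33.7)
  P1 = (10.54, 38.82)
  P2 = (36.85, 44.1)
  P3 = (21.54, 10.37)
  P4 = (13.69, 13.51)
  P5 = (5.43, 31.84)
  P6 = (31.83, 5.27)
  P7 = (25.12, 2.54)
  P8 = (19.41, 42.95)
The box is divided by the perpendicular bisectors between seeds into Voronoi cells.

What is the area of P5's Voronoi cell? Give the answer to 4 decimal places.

1. box [0,39]×[0,69]: [(0, 0) (39, 0) (39, 69) (0, 69)]
2. ⊥bis P5·P0 via (9.035,32.77): [(0, 67.7928) (0, 0) (17.4888, 0)]  |A|=592.8085
3. ⊥bis P5·P1 via (7.985,35.33): [(8.4653, 34.9784) (0, 41.1758) (0, 0) (17.4888, 0)]  |A|=480.1481
4. ⊥bis P5·P2 via (21.14,37.97): [(8.4653, 34.9784) (0, 41.1758) (0, 0) (17.4888, 0)]  |A|=480.1481
5. ⊥bis P5·P3 via (13.485,21.105): [(12.2779, 20.1993) (8.4653, 34.9784) (0, 41.1758) (0, 10.9865)]  |A|=236.0711
6. ⊥bis P5·P4 via (9.56,22.675): [(11.4227, 23.5144) (8.4653, 34.9784) (0, 41.1758) (0, 18.367)]  |A|=169.6278
7. ⊥bis P5·P6 via (18.63,18.555): [(11.4227, 23.5144) (8.4653, 34.9784) (0, 41.1758) (0, 18.367)]  |A|=169.6278
8. ⊥bis P5·P7 via (15.275,17.19): [(11.4227, 23.5144) (8.4653, 34.9784) (0, 41.1758) (0, 18.367)]  |A|=169.6278
9. ⊥bis P5·P8 via (12.42,37.395): [(11.4227, 23.5144) (8.4653, 34.9784) (0, 41.1758) (0, 18.367)]  |A|=169.6278
10. canonical 4-gon: [(11.4227, 23.5144) (8.4653, 34.9784) (0, 41.1758) (0, 18.367)]
11. shoelace: 169.6278

Area of P5's cell: 169.6278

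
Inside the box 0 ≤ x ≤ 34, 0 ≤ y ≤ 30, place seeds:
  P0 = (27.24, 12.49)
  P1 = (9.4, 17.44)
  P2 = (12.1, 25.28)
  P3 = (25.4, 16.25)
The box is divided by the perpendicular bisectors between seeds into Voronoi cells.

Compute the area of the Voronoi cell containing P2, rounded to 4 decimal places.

1. box [0,34]×[0,30]: [(0, 0) (34, 0) (34, 30) (0, 30)]
2. ⊥bis P2·P0 via (19.67,18.885): [(0, 0) (3.7163, 0) (29.0598, 30) (0, 30)]  |A|=491.6407
3. ⊥bis P2·P1 via (10.75,21.36): [(0, 25.0622) (19.2794, 18.4226) (29.0598, 30) (0, 30)]  |A|=215.8174
4. ⊥bis P2·P3 via (18.75,20.765): [(0, 25.0622) (17.5613, 19.0143) (25.0201, 30) (0, 30)]  |A|=180.7895
5. canonical 4-gon: [(0, 25.0622) (17.5613, 19.0143) (25.0201, 30) (0, 30)]
6. shoelace: 180.7895

Area of P2's cell: 180.7895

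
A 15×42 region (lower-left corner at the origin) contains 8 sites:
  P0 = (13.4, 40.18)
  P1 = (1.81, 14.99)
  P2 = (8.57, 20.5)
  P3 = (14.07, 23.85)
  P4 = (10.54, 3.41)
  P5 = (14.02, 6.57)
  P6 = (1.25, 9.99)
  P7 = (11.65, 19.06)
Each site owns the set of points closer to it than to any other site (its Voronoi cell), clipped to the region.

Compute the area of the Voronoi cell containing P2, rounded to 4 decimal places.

1. box [0,15]×[0,42]: [(0, 0) (15, 0) (15, 42) (0, 42)]
2. ⊥bis P2·P0 via (10.985,30.34): [(0, 33.036) (0, 0) (15, 0) (15, 29.3546)]  |A|=467.9297
3. ⊥bis P2·P1 via (5.19,17.745): [(0, 33.036) (0, 24.1124) (15, 5.7095) (15, 29.3546)]  |A|=244.2654
4. ⊥bis P2·P3 via (11.32,22.175): [(5.5316, 31.6784) (0, 33.036) (0, 24.1124) (15, 5.7095) (15, 16.1332)]  |A|=181.6723
5. ⊥bis P2·P4 via (9.555,11.955): [(5.5316, 31.6784) (0, 33.036) (0, 24.1124) (9.8789, 11.9923) (15, 12.5827) (15, 16.1332)]  |A|=164.0734
6. ⊥bis P2·P5 via (11.295,13.535): [(5.5316, 31.6784) (0, 33.036) (0, 24.1124) (9.2679, 12.7419) (15, 14.9846) (15, 16.1332)]  |A|=155.0898
7. ⊥bis P2·P6 via (4.91,15.245): [(5.5316, 31.6784) (0, 33.036) (0, 24.1124) (9.2679, 12.7419) (15, 14.9846) (15, 16.1332)]  |A|=155.0898
8. ⊥bis P2·P7 via (10.11,19.78): [(11.2689, 22.2588) (5.5316, 31.6784) (0, 33.036) (0, 24.1124) (7.712, 14.6509)]  |A|=118.601
9. canonical 5-gon: [(11.2689, 22.2588) (5.5316, 31.6784) (0, 33.036) (0, 24.1124) (7.712, 14.6509)]
10. shoelace: 118.601

Area of P2's cell: 118.6010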